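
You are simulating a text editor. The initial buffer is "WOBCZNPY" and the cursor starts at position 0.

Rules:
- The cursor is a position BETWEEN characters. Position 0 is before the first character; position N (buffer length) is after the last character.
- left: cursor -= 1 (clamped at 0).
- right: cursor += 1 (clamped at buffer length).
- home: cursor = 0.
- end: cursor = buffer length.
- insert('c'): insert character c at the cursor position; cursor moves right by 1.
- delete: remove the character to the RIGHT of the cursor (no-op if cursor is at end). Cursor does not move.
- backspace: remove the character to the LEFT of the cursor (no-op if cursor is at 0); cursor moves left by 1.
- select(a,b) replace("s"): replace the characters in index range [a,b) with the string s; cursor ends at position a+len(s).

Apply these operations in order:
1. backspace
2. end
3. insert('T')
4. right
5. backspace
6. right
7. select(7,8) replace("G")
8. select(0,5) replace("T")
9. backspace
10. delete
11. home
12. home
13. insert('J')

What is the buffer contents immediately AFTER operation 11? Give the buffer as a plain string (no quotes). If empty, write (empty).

After op 1 (backspace): buf='WOBCZNPY' cursor=0
After op 2 (end): buf='WOBCZNPY' cursor=8
After op 3 (insert('T')): buf='WOBCZNPYT' cursor=9
After op 4 (right): buf='WOBCZNPYT' cursor=9
After op 5 (backspace): buf='WOBCZNPY' cursor=8
After op 6 (right): buf='WOBCZNPY' cursor=8
After op 7 (select(7,8) replace("G")): buf='WOBCZNPG' cursor=8
After op 8 (select(0,5) replace("T")): buf='TNPG' cursor=1
After op 9 (backspace): buf='NPG' cursor=0
After op 10 (delete): buf='PG' cursor=0
After op 11 (home): buf='PG' cursor=0

Answer: PG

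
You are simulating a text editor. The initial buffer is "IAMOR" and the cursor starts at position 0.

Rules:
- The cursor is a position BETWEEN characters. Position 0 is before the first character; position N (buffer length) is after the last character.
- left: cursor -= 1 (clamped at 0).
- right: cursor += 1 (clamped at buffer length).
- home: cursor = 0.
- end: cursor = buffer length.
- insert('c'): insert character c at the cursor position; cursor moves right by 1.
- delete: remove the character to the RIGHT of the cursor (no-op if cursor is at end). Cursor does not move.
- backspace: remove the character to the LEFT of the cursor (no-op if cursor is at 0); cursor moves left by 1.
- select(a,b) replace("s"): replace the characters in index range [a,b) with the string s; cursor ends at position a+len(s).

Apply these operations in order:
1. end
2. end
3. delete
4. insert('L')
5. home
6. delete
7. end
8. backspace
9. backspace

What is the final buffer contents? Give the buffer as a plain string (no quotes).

After op 1 (end): buf='IAMOR' cursor=5
After op 2 (end): buf='IAMOR' cursor=5
After op 3 (delete): buf='IAMOR' cursor=5
After op 4 (insert('L')): buf='IAMORL' cursor=6
After op 5 (home): buf='IAMORL' cursor=0
After op 6 (delete): buf='AMORL' cursor=0
After op 7 (end): buf='AMORL' cursor=5
After op 8 (backspace): buf='AMOR' cursor=4
After op 9 (backspace): buf='AMO' cursor=3

Answer: AMO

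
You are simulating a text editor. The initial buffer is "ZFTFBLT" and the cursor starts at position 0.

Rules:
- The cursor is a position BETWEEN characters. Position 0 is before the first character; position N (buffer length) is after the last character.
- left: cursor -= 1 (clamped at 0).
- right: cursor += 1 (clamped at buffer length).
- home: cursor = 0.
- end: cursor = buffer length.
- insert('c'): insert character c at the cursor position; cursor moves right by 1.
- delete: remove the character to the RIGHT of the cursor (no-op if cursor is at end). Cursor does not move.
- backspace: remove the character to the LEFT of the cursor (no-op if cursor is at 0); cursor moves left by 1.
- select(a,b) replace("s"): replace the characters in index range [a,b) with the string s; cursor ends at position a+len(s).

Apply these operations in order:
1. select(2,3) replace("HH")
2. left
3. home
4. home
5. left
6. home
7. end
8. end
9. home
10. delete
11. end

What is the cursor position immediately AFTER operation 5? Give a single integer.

After op 1 (select(2,3) replace("HH")): buf='ZFHHFBLT' cursor=4
After op 2 (left): buf='ZFHHFBLT' cursor=3
After op 3 (home): buf='ZFHHFBLT' cursor=0
After op 4 (home): buf='ZFHHFBLT' cursor=0
After op 5 (left): buf='ZFHHFBLT' cursor=0

Answer: 0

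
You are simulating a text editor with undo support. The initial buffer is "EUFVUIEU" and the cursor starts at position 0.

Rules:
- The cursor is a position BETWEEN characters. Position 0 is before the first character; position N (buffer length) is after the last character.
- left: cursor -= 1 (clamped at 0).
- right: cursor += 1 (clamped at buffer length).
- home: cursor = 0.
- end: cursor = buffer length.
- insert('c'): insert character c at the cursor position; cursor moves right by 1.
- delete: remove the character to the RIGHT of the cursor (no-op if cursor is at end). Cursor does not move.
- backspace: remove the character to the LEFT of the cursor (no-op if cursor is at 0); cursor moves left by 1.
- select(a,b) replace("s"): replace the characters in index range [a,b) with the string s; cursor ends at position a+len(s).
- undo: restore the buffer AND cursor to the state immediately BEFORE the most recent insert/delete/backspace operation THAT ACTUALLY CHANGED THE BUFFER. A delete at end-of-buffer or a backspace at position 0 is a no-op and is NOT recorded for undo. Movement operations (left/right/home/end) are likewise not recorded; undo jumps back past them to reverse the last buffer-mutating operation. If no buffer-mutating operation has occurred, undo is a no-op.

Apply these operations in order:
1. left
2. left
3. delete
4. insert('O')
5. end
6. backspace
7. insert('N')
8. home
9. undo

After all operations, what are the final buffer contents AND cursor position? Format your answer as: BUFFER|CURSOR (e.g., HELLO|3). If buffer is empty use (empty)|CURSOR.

After op 1 (left): buf='EUFVUIEU' cursor=0
After op 2 (left): buf='EUFVUIEU' cursor=0
After op 3 (delete): buf='UFVUIEU' cursor=0
After op 4 (insert('O')): buf='OUFVUIEU' cursor=1
After op 5 (end): buf='OUFVUIEU' cursor=8
After op 6 (backspace): buf='OUFVUIE' cursor=7
After op 7 (insert('N')): buf='OUFVUIEN' cursor=8
After op 8 (home): buf='OUFVUIEN' cursor=0
After op 9 (undo): buf='OUFVUIE' cursor=7

Answer: OUFVUIE|7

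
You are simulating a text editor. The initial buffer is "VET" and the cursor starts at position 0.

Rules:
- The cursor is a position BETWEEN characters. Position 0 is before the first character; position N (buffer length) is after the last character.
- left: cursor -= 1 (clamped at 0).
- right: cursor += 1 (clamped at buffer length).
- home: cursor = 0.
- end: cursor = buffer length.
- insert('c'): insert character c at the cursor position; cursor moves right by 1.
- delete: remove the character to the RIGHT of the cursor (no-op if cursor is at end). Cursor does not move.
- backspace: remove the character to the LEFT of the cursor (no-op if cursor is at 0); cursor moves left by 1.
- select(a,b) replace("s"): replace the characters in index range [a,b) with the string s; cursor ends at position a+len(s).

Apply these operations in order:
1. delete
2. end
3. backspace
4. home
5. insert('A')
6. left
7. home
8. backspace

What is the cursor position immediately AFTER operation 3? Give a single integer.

Answer: 1

Derivation:
After op 1 (delete): buf='ET' cursor=0
After op 2 (end): buf='ET' cursor=2
After op 3 (backspace): buf='E' cursor=1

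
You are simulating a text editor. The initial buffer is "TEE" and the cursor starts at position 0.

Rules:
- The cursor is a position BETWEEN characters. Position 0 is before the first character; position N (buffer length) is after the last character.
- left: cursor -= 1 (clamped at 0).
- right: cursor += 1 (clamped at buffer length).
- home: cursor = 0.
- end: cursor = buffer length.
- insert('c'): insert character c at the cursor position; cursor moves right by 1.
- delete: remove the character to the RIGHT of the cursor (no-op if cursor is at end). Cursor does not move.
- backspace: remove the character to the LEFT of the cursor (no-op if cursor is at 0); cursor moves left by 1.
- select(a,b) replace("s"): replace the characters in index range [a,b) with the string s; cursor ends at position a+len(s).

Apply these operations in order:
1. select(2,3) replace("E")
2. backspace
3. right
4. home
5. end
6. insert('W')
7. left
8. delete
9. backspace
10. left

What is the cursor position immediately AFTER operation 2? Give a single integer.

Answer: 2

Derivation:
After op 1 (select(2,3) replace("E")): buf='TEE' cursor=3
After op 2 (backspace): buf='TE' cursor=2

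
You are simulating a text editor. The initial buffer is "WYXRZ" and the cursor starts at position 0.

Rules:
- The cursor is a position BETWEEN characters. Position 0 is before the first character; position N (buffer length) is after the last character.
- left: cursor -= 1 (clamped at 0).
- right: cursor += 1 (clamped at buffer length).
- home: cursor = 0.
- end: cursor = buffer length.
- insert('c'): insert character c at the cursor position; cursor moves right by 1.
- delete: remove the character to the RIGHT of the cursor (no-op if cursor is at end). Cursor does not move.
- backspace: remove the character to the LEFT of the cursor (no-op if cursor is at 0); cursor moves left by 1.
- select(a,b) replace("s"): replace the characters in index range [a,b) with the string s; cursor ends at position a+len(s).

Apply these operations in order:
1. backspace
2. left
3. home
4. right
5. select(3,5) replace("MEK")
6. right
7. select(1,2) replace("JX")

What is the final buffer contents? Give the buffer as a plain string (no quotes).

After op 1 (backspace): buf='WYXRZ' cursor=0
After op 2 (left): buf='WYXRZ' cursor=0
After op 3 (home): buf='WYXRZ' cursor=0
After op 4 (right): buf='WYXRZ' cursor=1
After op 5 (select(3,5) replace("MEK")): buf='WYXMEK' cursor=6
After op 6 (right): buf='WYXMEK' cursor=6
After op 7 (select(1,2) replace("JX")): buf='WJXXMEK' cursor=3

Answer: WJXXMEK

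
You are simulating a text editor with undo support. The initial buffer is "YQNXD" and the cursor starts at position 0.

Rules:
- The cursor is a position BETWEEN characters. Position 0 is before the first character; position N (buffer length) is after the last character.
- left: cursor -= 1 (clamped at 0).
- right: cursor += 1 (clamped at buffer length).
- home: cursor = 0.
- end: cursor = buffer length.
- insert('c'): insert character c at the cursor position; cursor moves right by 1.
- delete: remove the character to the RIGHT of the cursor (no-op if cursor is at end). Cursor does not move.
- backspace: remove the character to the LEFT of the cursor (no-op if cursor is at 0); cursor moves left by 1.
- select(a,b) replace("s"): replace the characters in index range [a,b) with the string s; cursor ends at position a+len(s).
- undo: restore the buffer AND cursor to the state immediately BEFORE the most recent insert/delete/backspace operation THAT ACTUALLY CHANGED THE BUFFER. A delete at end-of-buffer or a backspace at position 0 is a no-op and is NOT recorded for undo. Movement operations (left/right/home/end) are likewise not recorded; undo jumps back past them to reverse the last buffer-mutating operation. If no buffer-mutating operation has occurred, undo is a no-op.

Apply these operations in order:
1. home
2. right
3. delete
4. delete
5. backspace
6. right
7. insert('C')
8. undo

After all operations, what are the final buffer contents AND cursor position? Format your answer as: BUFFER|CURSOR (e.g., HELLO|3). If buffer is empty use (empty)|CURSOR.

After op 1 (home): buf='YQNXD' cursor=0
After op 2 (right): buf='YQNXD' cursor=1
After op 3 (delete): buf='YNXD' cursor=1
After op 4 (delete): buf='YXD' cursor=1
After op 5 (backspace): buf='XD' cursor=0
After op 6 (right): buf='XD' cursor=1
After op 7 (insert('C')): buf='XCD' cursor=2
After op 8 (undo): buf='XD' cursor=1

Answer: XD|1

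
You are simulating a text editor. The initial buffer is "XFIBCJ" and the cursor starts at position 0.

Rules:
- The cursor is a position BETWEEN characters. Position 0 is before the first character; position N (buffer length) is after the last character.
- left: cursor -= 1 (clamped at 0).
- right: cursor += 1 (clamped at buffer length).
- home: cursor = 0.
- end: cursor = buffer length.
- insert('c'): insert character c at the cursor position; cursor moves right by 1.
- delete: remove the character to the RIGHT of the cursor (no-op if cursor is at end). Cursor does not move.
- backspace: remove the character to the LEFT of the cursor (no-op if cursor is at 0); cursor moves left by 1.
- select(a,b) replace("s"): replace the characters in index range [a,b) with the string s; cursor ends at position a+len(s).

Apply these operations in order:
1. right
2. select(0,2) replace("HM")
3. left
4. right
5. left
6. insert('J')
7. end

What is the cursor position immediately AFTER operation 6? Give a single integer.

After op 1 (right): buf='XFIBCJ' cursor=1
After op 2 (select(0,2) replace("HM")): buf='HMIBCJ' cursor=2
After op 3 (left): buf='HMIBCJ' cursor=1
After op 4 (right): buf='HMIBCJ' cursor=2
After op 5 (left): buf='HMIBCJ' cursor=1
After op 6 (insert('J')): buf='HJMIBCJ' cursor=2

Answer: 2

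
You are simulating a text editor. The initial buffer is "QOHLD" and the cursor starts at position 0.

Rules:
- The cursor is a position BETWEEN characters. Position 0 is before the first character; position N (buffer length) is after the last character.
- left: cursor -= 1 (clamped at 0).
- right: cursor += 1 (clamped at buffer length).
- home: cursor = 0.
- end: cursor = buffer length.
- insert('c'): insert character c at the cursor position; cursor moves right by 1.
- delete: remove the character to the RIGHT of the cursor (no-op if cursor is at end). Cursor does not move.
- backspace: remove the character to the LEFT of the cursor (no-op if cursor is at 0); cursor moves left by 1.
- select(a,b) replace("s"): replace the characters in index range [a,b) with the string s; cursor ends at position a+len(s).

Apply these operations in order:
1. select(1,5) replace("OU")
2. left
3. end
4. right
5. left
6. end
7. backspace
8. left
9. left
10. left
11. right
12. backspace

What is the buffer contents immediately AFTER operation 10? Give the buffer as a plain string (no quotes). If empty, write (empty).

Answer: QO

Derivation:
After op 1 (select(1,5) replace("OU")): buf='QOU' cursor=3
After op 2 (left): buf='QOU' cursor=2
After op 3 (end): buf='QOU' cursor=3
After op 4 (right): buf='QOU' cursor=3
After op 5 (left): buf='QOU' cursor=2
After op 6 (end): buf='QOU' cursor=3
After op 7 (backspace): buf='QO' cursor=2
After op 8 (left): buf='QO' cursor=1
After op 9 (left): buf='QO' cursor=0
After op 10 (left): buf='QO' cursor=0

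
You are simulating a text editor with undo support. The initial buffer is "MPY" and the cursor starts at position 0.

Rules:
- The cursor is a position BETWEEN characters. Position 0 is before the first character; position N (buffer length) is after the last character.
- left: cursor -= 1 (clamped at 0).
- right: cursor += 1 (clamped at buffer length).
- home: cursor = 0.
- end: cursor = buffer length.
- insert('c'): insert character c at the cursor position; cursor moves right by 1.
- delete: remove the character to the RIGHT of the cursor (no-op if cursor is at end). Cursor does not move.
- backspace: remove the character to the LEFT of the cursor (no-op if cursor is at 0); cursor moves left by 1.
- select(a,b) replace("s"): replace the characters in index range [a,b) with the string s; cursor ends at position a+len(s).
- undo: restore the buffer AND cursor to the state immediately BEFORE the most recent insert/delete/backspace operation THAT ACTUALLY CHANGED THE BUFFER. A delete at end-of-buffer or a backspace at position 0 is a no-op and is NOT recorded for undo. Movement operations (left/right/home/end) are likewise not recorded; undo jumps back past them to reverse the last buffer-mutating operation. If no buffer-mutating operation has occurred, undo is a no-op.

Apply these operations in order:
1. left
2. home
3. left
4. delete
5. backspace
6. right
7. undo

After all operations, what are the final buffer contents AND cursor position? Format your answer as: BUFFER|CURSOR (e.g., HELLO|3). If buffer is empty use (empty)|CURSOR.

After op 1 (left): buf='MPY' cursor=0
After op 2 (home): buf='MPY' cursor=0
After op 3 (left): buf='MPY' cursor=0
After op 4 (delete): buf='PY' cursor=0
After op 5 (backspace): buf='PY' cursor=0
After op 6 (right): buf='PY' cursor=1
After op 7 (undo): buf='MPY' cursor=0

Answer: MPY|0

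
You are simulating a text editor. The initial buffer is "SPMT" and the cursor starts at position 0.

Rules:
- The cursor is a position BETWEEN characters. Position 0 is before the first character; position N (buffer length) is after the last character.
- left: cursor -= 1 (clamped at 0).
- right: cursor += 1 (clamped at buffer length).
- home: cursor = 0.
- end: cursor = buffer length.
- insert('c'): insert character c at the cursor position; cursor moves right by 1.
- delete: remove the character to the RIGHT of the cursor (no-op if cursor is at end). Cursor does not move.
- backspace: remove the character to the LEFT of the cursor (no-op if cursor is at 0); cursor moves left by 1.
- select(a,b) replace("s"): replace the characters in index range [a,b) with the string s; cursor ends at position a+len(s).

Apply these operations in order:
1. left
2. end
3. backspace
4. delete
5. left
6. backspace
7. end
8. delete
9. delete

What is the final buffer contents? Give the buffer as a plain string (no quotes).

After op 1 (left): buf='SPMT' cursor=0
After op 2 (end): buf='SPMT' cursor=4
After op 3 (backspace): buf='SPM' cursor=3
After op 4 (delete): buf='SPM' cursor=3
After op 5 (left): buf='SPM' cursor=2
After op 6 (backspace): buf='SM' cursor=1
After op 7 (end): buf='SM' cursor=2
After op 8 (delete): buf='SM' cursor=2
After op 9 (delete): buf='SM' cursor=2

Answer: SM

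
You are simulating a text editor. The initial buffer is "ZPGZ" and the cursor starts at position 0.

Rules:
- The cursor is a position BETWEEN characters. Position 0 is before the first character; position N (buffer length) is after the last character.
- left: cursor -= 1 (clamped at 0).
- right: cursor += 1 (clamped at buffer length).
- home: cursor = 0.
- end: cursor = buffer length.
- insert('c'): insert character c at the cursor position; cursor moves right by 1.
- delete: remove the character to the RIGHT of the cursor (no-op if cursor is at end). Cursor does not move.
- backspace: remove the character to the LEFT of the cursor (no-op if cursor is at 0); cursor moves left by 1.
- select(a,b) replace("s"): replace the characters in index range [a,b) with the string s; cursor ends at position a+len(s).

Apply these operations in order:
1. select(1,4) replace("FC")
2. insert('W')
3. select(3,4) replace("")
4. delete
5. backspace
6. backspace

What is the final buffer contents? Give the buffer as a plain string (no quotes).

Answer: Z

Derivation:
After op 1 (select(1,4) replace("FC")): buf='ZFC' cursor=3
After op 2 (insert('W')): buf='ZFCW' cursor=4
After op 3 (select(3,4) replace("")): buf='ZFC' cursor=3
After op 4 (delete): buf='ZFC' cursor=3
After op 5 (backspace): buf='ZF' cursor=2
After op 6 (backspace): buf='Z' cursor=1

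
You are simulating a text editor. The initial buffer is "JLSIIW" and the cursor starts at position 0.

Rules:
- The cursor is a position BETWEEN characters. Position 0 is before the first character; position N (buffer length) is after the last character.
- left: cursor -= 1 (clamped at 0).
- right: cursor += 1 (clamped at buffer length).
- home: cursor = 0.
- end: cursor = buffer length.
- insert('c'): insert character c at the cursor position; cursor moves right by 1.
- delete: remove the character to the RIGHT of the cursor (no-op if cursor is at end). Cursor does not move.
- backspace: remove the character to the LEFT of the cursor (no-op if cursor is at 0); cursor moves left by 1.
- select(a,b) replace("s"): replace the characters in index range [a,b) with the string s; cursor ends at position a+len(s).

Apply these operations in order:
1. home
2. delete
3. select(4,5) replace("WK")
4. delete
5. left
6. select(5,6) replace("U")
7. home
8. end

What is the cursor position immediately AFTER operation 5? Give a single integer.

After op 1 (home): buf='JLSIIW' cursor=0
After op 2 (delete): buf='LSIIW' cursor=0
After op 3 (select(4,5) replace("WK")): buf='LSIIWK' cursor=6
After op 4 (delete): buf='LSIIWK' cursor=6
After op 5 (left): buf='LSIIWK' cursor=5

Answer: 5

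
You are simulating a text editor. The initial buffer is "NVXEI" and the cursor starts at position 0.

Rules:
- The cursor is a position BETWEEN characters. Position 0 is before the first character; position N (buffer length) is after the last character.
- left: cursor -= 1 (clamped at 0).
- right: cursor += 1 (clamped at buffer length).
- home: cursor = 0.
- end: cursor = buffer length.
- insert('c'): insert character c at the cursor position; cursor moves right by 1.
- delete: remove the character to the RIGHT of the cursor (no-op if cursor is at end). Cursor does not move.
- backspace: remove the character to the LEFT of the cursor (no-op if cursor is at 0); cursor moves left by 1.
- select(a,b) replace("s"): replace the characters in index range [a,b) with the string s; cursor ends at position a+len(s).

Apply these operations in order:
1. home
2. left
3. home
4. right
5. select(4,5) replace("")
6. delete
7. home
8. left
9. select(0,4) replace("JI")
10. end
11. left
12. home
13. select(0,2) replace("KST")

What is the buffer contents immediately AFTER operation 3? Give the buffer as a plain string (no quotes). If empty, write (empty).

Answer: NVXEI

Derivation:
After op 1 (home): buf='NVXEI' cursor=0
After op 2 (left): buf='NVXEI' cursor=0
After op 3 (home): buf='NVXEI' cursor=0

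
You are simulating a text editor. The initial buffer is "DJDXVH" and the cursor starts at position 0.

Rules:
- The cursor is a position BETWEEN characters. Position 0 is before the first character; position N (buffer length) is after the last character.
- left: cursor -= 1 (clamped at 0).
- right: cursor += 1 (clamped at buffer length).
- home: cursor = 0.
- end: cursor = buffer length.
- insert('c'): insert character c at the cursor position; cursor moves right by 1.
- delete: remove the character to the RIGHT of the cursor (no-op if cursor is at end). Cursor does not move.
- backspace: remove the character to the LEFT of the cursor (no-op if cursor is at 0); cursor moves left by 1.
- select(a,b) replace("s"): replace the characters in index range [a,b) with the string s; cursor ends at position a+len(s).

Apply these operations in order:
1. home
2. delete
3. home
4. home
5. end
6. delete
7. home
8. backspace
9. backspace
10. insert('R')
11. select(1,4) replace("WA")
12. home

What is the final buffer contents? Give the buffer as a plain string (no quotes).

After op 1 (home): buf='DJDXVH' cursor=0
After op 2 (delete): buf='JDXVH' cursor=0
After op 3 (home): buf='JDXVH' cursor=0
After op 4 (home): buf='JDXVH' cursor=0
After op 5 (end): buf='JDXVH' cursor=5
After op 6 (delete): buf='JDXVH' cursor=5
After op 7 (home): buf='JDXVH' cursor=0
After op 8 (backspace): buf='JDXVH' cursor=0
After op 9 (backspace): buf='JDXVH' cursor=0
After op 10 (insert('R')): buf='RJDXVH' cursor=1
After op 11 (select(1,4) replace("WA")): buf='RWAVH' cursor=3
After op 12 (home): buf='RWAVH' cursor=0

Answer: RWAVH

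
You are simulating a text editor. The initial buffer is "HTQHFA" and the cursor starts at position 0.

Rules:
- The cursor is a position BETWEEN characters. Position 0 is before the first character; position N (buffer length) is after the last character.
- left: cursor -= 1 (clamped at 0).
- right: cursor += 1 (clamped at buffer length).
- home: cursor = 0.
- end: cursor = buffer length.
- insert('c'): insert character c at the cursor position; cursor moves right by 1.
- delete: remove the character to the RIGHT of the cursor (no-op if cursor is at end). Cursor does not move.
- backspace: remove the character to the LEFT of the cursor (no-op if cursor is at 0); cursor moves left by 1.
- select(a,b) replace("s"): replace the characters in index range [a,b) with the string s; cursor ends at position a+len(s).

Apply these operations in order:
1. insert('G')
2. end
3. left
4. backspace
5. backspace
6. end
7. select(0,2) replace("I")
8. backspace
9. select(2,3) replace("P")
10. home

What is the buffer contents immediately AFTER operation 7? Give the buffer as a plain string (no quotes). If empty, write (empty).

Answer: ITQA

Derivation:
After op 1 (insert('G')): buf='GHTQHFA' cursor=1
After op 2 (end): buf='GHTQHFA' cursor=7
After op 3 (left): buf='GHTQHFA' cursor=6
After op 4 (backspace): buf='GHTQHA' cursor=5
After op 5 (backspace): buf='GHTQA' cursor=4
After op 6 (end): buf='GHTQA' cursor=5
After op 7 (select(0,2) replace("I")): buf='ITQA' cursor=1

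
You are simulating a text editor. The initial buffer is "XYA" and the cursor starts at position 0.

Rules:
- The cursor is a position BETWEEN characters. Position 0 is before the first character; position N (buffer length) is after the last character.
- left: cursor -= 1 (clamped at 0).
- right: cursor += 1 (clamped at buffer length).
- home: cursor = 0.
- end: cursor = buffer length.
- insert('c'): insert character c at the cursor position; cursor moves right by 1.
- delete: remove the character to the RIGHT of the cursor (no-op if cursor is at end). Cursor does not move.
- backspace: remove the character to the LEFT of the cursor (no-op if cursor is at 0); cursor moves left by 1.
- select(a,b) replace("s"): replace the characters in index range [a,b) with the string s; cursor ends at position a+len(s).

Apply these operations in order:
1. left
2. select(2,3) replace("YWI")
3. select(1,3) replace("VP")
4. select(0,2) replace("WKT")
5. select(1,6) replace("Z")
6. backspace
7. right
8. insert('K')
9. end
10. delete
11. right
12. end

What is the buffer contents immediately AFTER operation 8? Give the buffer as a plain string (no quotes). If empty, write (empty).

After op 1 (left): buf='XYA' cursor=0
After op 2 (select(2,3) replace("YWI")): buf='XYYWI' cursor=5
After op 3 (select(1,3) replace("VP")): buf='XVPWI' cursor=3
After op 4 (select(0,2) replace("WKT")): buf='WKTPWI' cursor=3
After op 5 (select(1,6) replace("Z")): buf='WZ' cursor=2
After op 6 (backspace): buf='W' cursor=1
After op 7 (right): buf='W' cursor=1
After op 8 (insert('K')): buf='WK' cursor=2

Answer: WK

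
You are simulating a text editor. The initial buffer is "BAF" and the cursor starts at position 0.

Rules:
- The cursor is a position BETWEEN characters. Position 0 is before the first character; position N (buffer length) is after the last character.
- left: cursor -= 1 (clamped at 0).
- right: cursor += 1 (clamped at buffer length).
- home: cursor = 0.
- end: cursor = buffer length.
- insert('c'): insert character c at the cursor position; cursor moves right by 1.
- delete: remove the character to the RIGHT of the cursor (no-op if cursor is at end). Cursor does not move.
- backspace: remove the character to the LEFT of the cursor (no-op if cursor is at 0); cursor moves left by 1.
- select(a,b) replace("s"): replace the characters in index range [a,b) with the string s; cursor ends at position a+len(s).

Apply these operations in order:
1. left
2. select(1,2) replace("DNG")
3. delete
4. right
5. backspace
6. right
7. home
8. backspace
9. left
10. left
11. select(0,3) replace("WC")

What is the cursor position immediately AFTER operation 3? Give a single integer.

Answer: 4

Derivation:
After op 1 (left): buf='BAF' cursor=0
After op 2 (select(1,2) replace("DNG")): buf='BDNGF' cursor=4
After op 3 (delete): buf='BDNG' cursor=4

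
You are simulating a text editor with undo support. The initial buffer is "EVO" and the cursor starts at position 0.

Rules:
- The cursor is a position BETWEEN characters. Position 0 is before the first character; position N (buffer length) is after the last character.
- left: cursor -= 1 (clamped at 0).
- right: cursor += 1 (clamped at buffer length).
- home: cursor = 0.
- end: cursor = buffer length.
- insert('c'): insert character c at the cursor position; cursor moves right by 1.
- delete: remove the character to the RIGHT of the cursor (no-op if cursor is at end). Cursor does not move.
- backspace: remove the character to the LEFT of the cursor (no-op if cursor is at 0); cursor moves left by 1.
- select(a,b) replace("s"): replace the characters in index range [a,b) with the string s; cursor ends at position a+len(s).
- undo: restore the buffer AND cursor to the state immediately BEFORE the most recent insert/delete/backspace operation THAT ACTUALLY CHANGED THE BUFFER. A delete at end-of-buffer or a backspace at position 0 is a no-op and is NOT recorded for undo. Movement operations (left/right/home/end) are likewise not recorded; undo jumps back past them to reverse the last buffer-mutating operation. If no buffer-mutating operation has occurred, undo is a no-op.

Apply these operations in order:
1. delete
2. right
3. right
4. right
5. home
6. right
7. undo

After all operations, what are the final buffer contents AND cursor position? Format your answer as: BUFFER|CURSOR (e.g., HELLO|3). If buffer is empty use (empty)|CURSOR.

Answer: EVO|0

Derivation:
After op 1 (delete): buf='VO' cursor=0
After op 2 (right): buf='VO' cursor=1
After op 3 (right): buf='VO' cursor=2
After op 4 (right): buf='VO' cursor=2
After op 5 (home): buf='VO' cursor=0
After op 6 (right): buf='VO' cursor=1
After op 7 (undo): buf='EVO' cursor=0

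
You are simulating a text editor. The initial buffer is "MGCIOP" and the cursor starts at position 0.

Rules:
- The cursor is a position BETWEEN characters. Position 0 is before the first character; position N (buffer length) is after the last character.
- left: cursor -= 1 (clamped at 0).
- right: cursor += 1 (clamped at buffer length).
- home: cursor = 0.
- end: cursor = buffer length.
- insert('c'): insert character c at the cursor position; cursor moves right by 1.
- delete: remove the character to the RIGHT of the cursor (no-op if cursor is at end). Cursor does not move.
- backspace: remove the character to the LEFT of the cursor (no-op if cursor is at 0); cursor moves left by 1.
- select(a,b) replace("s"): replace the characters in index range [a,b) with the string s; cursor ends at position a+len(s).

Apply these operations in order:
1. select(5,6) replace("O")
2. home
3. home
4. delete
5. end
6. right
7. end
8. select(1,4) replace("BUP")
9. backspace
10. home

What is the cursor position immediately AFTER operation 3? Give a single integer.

Answer: 0

Derivation:
After op 1 (select(5,6) replace("O")): buf='MGCIOO' cursor=6
After op 2 (home): buf='MGCIOO' cursor=0
After op 3 (home): buf='MGCIOO' cursor=0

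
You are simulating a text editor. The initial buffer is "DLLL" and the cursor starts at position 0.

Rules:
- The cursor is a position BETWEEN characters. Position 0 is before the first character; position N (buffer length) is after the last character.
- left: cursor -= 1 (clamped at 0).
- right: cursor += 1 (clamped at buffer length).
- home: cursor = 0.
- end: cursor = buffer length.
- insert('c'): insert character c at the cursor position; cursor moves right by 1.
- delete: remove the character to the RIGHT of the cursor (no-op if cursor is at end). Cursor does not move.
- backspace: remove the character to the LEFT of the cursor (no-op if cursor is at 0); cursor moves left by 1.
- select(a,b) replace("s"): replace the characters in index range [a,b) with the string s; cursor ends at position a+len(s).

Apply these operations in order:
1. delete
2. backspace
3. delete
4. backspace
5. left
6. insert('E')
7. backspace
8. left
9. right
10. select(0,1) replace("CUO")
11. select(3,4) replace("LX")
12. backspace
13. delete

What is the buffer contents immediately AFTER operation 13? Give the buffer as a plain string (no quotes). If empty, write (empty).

After op 1 (delete): buf='LLL' cursor=0
After op 2 (backspace): buf='LLL' cursor=0
After op 3 (delete): buf='LL' cursor=0
After op 4 (backspace): buf='LL' cursor=0
After op 5 (left): buf='LL' cursor=0
After op 6 (insert('E')): buf='ELL' cursor=1
After op 7 (backspace): buf='LL' cursor=0
After op 8 (left): buf='LL' cursor=0
After op 9 (right): buf='LL' cursor=1
After op 10 (select(0,1) replace("CUO")): buf='CUOL' cursor=3
After op 11 (select(3,4) replace("LX")): buf='CUOLX' cursor=5
After op 12 (backspace): buf='CUOL' cursor=4
After op 13 (delete): buf='CUOL' cursor=4

Answer: CUOL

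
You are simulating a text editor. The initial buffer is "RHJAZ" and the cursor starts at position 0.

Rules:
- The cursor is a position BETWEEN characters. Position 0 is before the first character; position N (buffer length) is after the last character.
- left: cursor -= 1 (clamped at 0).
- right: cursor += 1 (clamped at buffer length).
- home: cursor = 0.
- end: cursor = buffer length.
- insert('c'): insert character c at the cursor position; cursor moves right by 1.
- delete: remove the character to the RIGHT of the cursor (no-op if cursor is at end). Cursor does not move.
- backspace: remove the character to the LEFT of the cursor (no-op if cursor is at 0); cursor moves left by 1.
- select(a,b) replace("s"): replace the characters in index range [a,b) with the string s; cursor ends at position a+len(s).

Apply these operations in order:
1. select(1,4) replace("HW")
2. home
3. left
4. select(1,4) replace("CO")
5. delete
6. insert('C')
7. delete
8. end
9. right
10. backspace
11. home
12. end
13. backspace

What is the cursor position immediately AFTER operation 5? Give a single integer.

After op 1 (select(1,4) replace("HW")): buf='RHWZ' cursor=3
After op 2 (home): buf='RHWZ' cursor=0
After op 3 (left): buf='RHWZ' cursor=0
After op 4 (select(1,4) replace("CO")): buf='RCO' cursor=3
After op 5 (delete): buf='RCO' cursor=3

Answer: 3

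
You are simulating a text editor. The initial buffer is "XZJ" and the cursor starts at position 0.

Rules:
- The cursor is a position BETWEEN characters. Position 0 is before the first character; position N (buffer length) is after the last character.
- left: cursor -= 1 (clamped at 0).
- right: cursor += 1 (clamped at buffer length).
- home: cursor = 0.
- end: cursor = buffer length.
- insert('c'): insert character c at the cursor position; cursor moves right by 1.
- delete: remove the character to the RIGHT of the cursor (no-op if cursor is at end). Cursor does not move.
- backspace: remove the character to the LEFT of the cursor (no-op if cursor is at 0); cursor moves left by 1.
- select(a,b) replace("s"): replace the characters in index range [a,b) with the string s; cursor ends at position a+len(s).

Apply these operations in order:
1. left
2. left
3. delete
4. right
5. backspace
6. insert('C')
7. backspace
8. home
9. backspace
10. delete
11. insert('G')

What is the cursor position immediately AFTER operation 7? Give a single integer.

After op 1 (left): buf='XZJ' cursor=0
After op 2 (left): buf='XZJ' cursor=0
After op 3 (delete): buf='ZJ' cursor=0
After op 4 (right): buf='ZJ' cursor=1
After op 5 (backspace): buf='J' cursor=0
After op 6 (insert('C')): buf='CJ' cursor=1
After op 7 (backspace): buf='J' cursor=0

Answer: 0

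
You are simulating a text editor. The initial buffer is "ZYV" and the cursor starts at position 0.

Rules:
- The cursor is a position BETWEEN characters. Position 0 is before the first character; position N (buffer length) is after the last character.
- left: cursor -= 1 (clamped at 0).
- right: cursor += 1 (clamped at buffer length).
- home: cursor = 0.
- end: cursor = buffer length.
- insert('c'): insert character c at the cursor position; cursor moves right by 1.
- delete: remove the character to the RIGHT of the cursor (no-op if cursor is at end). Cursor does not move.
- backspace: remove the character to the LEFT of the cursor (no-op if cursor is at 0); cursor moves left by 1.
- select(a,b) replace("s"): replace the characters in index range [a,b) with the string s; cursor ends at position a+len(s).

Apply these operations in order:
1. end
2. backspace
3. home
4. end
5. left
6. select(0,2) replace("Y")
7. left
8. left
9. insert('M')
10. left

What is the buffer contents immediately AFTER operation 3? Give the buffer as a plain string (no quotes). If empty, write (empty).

After op 1 (end): buf='ZYV' cursor=3
After op 2 (backspace): buf='ZY' cursor=2
After op 3 (home): buf='ZY' cursor=0

Answer: ZY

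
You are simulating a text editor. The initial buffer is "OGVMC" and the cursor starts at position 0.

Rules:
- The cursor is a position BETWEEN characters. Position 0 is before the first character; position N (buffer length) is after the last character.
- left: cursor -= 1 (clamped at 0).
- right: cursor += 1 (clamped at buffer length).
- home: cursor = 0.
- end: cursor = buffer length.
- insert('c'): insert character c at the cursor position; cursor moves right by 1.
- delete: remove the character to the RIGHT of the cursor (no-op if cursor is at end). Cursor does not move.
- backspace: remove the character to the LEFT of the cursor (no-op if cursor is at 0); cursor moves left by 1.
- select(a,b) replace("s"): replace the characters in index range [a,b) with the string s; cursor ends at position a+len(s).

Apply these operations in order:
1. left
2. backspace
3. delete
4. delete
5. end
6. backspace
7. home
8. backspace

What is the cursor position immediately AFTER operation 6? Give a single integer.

After op 1 (left): buf='OGVMC' cursor=0
After op 2 (backspace): buf='OGVMC' cursor=0
After op 3 (delete): buf='GVMC' cursor=0
After op 4 (delete): buf='VMC' cursor=0
After op 5 (end): buf='VMC' cursor=3
After op 6 (backspace): buf='VM' cursor=2

Answer: 2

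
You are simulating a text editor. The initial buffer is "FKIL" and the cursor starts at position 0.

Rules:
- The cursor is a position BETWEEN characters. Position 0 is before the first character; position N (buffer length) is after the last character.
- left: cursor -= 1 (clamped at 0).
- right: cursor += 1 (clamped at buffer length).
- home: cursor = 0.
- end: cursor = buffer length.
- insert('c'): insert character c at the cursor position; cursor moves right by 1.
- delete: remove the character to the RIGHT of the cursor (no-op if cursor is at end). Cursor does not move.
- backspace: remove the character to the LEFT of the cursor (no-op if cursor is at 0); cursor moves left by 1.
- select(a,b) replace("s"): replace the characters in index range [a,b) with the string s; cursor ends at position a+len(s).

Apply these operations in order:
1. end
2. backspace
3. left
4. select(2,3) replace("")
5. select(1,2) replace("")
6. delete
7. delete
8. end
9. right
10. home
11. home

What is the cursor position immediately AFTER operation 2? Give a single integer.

After op 1 (end): buf='FKIL' cursor=4
After op 2 (backspace): buf='FKI' cursor=3

Answer: 3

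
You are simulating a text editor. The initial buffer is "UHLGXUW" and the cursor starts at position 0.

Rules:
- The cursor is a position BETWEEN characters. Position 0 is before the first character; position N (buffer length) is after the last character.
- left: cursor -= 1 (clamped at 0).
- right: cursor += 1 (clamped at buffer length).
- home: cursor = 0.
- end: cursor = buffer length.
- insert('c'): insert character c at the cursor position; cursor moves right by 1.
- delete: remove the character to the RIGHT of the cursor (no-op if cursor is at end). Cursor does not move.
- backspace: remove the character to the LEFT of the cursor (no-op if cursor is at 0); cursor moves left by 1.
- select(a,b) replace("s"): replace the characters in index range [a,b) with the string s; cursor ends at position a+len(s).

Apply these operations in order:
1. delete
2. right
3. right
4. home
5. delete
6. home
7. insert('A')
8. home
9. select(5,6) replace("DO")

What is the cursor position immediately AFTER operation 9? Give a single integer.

Answer: 7

Derivation:
After op 1 (delete): buf='HLGXUW' cursor=0
After op 2 (right): buf='HLGXUW' cursor=1
After op 3 (right): buf='HLGXUW' cursor=2
After op 4 (home): buf='HLGXUW' cursor=0
After op 5 (delete): buf='LGXUW' cursor=0
After op 6 (home): buf='LGXUW' cursor=0
After op 7 (insert('A')): buf='ALGXUW' cursor=1
After op 8 (home): buf='ALGXUW' cursor=0
After op 9 (select(5,6) replace("DO")): buf='ALGXUDO' cursor=7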